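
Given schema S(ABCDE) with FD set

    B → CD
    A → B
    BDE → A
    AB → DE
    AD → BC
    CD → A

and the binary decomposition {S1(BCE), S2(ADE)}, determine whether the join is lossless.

No

Common attributes: S1 ∩ S2 = {E}.
No dependency enlarges {E}, so (E)⁺ = {E}.
The closure contains neither all of S1 = {BCE} nor all of S2 = {ADE}, so the common attributes are not a superkey of either fragment. The join is lossy.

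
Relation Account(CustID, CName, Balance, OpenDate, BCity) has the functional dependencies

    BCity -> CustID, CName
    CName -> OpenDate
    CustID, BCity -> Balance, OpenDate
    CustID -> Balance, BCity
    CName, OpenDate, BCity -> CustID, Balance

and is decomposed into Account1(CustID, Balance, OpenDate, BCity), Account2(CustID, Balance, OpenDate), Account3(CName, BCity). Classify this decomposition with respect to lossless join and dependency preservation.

Lossless test (chase): Rows 1 and 3 agree on BCity; apply BCity→CustID, CName and equate their CustID, CName entries. Rows 1 and 3 agree on CName; apply CName→OpenDate and equate their OpenDate entries. Rows 1 and 3 agree on CustID, BCity; apply CustID, BCity→Balance, OpenDate and equate their Balance, OpenDate entries. Rows 1 and 2 agree on CustID; apply CustID→Balance, BCity and equate their Balance, BCity entries. Rows 1 and 2 agree on BCity; apply BCity→CustID, CName and equate their CustID, CName entries. Row 1 is now all distinguished symbols — the join is lossless.
Dependency preservation: the restricted closure of {CName} across the fragments never reaches {OpenDate}, so CName → OpenDate cannot be enforced without a join — not preserved.

lossless but not dependency-preserving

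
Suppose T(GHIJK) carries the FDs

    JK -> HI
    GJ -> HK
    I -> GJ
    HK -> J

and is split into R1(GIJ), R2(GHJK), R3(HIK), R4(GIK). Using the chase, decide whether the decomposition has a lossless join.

Yes

Chase test. Columns are GHIJK; row i has aⱼ where attribute j ∈ Ri, else bᵢⱼ.
Initial tableau (one row per fragment):
  row 1: a1 b12 a3 a4 b15
  row 2: a1 a2 b23 a4 a5
  row 3: b31 a2 a3 b34 a5
  row 4: a1 b42 a3 b44 a5
Rows 1 and 2 agree on GJ; apply GJ→HK and equate their HK entries.
Rows 1 and 3 agree on I; apply I→GJ and equate their GJ entries.
Rows 1 and 4 agree on I; apply I→GJ and equate their GJ entries.
Rows 1 and 2 agree on JK; apply JK→HI and equate their HI entries.
Rows 1 and 4 agree on JK; apply JK→HI and equate their HI entries.
Row 1 is now all distinguished symbols — the join is lossless.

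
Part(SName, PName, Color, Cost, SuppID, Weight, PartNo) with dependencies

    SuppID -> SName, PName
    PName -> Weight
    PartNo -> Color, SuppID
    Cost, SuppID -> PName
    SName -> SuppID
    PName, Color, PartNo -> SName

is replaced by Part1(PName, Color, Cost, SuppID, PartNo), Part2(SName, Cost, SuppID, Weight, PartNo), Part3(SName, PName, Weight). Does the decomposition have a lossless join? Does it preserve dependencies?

lossless and dependency-preserving

Lossless test (chase): Rows 1 and 2 agree on SuppID; apply SuppID→SName, PName and equate their SName, PName entries. Rows 1 and 2 agree on PName; apply PName→Weight and equate their Weight entries. Rows 1 and 2 agree on PartNo; apply PartNo→Color, SuppID and equate their Color, SuppID entries. Rows 1 and 3 agree on SName; apply SName→SuppID and equate their SuppID entries. Row 1 is now all distinguished symbols — the join is lossless.
Dependency preservation: SuppID → SName, PName; PName, Color, PartNo → SName are not contained in any single fragment, but the restricted closure of each left-hand side across the fragments still reaches the right-hand side; the remaining FDs each lie inside some fragment. All dependencies are preserved.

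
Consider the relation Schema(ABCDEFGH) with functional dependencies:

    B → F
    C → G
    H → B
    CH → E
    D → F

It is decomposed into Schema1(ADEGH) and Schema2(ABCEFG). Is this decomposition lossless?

Common attributes: Schema1 ∩ Schema2 = {AEG}.
No dependency enlarges {AEG}, so (AEG)⁺ = {AEG}.
The closure contains neither all of Schema1 = {ADEGH} nor all of Schema2 = {ABCEFG}, so the common attributes are not a superkey of either fragment. The join is lossy.

No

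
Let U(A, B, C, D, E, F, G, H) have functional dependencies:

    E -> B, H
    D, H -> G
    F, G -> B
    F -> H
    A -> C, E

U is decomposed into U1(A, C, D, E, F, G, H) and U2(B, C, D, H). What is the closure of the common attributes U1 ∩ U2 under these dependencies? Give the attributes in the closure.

U1 ∩ U2 = {C, D, H}.
D, H → G applies, adding G
Closure: {C, D, G, H}.

C, D, G, H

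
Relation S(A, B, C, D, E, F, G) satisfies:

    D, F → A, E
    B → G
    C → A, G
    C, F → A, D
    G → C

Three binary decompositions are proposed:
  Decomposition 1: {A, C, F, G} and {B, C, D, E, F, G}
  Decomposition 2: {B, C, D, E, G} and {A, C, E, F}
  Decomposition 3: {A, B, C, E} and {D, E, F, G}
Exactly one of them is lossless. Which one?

Decomposition 1

Decomposition 1: common = {C, F, G}, closure = {A, C, D, E, F, G} → lossless.
Decomposition 2: common = {C, E}, closure = {A, C, E, G} → lossy.
Decomposition 3: common = {E}, closure = {E} → lossy.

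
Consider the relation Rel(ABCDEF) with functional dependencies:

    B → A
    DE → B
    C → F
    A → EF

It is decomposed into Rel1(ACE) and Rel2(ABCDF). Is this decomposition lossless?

Common attributes: Rel1 ∩ Rel2 = {AC}.
Closure of {AC}: C → F applies, adding F; A → EF applies, adding E. So (AC)⁺ = {ACEF}.
This closure contains every attribute of Rel1, so Rel1 ∩ Rel2 → Rel1. The join is lossless.

Yes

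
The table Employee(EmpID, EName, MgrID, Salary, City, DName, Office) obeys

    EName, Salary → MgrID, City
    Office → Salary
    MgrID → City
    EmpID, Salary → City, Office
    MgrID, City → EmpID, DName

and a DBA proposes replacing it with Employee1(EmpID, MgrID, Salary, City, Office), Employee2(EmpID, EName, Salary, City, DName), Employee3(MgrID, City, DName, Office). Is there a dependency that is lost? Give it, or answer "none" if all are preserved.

Check EName, Salary → MgrID, City: no single fragment contains all of {EName, MgrID, Salary, City}, and the restricted closure of {EName, Salary} across the fragments never reaches {MgrID, City}.
Office → Salary is preserved.
MgrID → City is preserved.
EmpID, Salary → City, Office is preserved.
MgrID, City → EmpID, DName is preserved.

EName, Salary → MgrID, City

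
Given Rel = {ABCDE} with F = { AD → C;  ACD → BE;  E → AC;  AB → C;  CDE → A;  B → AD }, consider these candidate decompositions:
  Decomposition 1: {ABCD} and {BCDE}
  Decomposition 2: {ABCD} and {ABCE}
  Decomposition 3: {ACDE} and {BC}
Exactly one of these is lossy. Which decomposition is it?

Decomposition 1: common = {BCD}, closure = {ABCDE} → lossless.
Decomposition 2: common = {ABC}, closure = {ABCDE} → lossless.
Decomposition 3: common = {C}, closure = {C} → lossy.

Decomposition 3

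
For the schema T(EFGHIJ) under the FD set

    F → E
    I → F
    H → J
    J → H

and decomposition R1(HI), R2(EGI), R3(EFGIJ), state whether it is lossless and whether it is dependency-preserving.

lossy and not dependency-preserving

Lossless test (chase): Rows 1 and 2 agree on I; apply I→F and equate their F entries. Rows 1 and 3 agree on I; apply I→F and equate their F entries. Rows 1 and 2 agree on F; apply F→E and equate their E entries. No row becomes fully distinguished — the join is lossy.
Dependency preservation: the restricted closure of {H} across the fragments never reaches {J}, so H → J cannot be enforced without a join — not preserved.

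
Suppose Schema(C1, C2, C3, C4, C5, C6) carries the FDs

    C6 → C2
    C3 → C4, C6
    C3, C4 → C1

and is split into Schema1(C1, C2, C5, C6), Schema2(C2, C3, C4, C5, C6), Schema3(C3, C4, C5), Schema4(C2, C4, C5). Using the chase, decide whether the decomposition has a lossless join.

Chase test. Columns are C1, C2, C3, C4, C5, C6; row i has aⱼ where attribute j ∈ Schemai, else bᵢⱼ.
Initial tableau (one row per fragment):
  row 1: a1 a2 b13 b14 a5 a6
  row 2: b21 a2 a3 a4 a5 a6
  row 3: b31 b32 a3 a4 a5 b36
  row 4: b41 a2 b43 a4 a5 b46
Rows 2 and 3 agree on C3; apply C3→C4, C6 and equate their C4, C6 entries.
Rows 2 and 3 agree on C3, C4; apply C3, C4→C1 and equate their C1 entries.
Rows 1 and 3 agree on C6; apply C6→C2 and equate their C2 entries.
No row becomes fully distinguished — the join is lossy.

No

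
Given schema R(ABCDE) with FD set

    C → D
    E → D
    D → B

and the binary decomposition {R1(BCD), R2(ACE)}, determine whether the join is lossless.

Common attributes: R1 ∩ R2 = {C}.
Closure of {C}: C → D applies, adding D; D → B applies, adding B. So (C)⁺ = {BCD}.
This closure contains every attribute of R1, so R1 ∩ R2 → R1. The join is lossless.

Yes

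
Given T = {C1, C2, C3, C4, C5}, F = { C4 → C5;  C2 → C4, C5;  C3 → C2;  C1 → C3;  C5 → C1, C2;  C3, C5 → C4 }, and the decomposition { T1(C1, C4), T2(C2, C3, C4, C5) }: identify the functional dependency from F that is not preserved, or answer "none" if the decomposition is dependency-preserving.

C4 → C5 lies within T2.
C2 → C4, C5 lies within T2.
C3 → C2 lies within T2.
C1 → C3: restricted closure across fragments reaches C3.
C5 → C1, C2: restricted closure across fragments reaches C1, C2.
C3, C5 → C4 lies within T2.
Every dependency is enforceable on the fragments, so the decomposition is dependency-preserving.

none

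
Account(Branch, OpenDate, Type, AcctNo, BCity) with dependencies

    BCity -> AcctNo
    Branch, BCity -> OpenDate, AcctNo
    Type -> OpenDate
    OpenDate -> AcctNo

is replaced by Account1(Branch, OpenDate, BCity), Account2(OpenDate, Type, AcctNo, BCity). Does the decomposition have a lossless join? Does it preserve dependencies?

lossy but dependency-preserving

Lossless test: (OpenDate, BCity)⁺ = {OpenDate, AcctNo, BCity}, which is a superkey of neither fragment — lossy.
Dependency preservation: Branch, BCity → OpenDate, AcctNo is not contained in any single fragment, but the restricted closure of its left-hand side across the fragments still reaches the right-hand side; the remaining FDs each lie inside some fragment. All dependencies are preserved.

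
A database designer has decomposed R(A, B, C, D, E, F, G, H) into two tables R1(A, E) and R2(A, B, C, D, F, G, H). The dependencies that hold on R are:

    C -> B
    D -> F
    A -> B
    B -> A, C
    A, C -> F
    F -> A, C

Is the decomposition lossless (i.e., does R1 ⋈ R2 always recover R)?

No

Common attributes: R1 ∩ R2 = {A}.
Closure of {A}: A → B applies, adding B; B → A, C applies, adding C; A, C → F applies, adding F. So (A)⁺ = {A, B, C, F}.
The closure contains neither all of R1 = {A, E} nor all of R2 = {A, B, C, D, F, G, H}, so the common attributes are not a superkey of either fragment. The join is lossy.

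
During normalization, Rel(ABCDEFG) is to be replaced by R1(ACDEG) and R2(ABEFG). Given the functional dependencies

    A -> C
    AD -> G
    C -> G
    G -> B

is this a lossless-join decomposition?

No

Common attributes: R1 ∩ R2 = {AEG}.
Closure of {AEG}: A → C applies, adding C; G → B applies, adding B. So (AEG)⁺ = {ABCEG}.
The closure contains neither all of R1 = {ACDEG} nor all of R2 = {ABEFG}, so the common attributes are not a superkey of either fragment. The join is lossy.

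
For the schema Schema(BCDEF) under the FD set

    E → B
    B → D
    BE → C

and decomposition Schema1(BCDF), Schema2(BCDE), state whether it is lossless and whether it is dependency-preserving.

lossy but dependency-preserving

Lossless test: (BCD)⁺ = {BCD}, which is a superkey of neither fragment — lossy.
Dependency preservation: every FD's attributes lie within a single fragment, so each can be enforced locally — preserved.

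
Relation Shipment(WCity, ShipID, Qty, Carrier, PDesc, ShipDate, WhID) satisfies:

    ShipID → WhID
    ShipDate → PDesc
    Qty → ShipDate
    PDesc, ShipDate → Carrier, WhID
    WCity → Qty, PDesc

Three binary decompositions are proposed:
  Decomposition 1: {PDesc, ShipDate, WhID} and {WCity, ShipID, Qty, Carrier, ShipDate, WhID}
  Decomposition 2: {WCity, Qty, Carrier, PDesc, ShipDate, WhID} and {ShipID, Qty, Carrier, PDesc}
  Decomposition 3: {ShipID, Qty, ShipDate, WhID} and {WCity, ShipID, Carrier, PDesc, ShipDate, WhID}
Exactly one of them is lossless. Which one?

Decomposition 1: common = {ShipDate, WhID}, closure = {Carrier, PDesc, ShipDate, WhID} → lossless.
Decomposition 2: common = {Qty, Carrier, PDesc}, closure = {Qty, Carrier, PDesc, ShipDate, WhID} → lossy.
Decomposition 3: common = {ShipID, ShipDate, WhID}, closure = {ShipID, Carrier, PDesc, ShipDate, WhID} → lossy.

Decomposition 1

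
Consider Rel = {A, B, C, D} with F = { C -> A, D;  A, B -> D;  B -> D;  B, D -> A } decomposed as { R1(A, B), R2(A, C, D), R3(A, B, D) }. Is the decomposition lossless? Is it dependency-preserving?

Lossless test (chase): Rows 1 and 3 agree on A, B; apply A, B→D and equate their D entries. No row becomes fully distinguished — the join is lossy.
Dependency preservation: every FD's attributes lie within a single fragment, so each can be enforced locally — preserved.

lossy but dependency-preserving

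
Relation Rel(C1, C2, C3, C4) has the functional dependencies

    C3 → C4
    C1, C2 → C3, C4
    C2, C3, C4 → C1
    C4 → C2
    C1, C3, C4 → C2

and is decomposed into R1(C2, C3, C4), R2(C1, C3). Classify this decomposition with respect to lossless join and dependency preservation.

lossless but not dependency-preserving

Lossless test: (C3)⁺ = {C1, C2, C3, C4}, which contains all of one fragment — lossless.
Dependency preservation: the restricted closure of {C1, C2} across the fragments never reaches {C3, C4}, so C1, C2 → C3, C4 cannot be enforced without a join — not preserved.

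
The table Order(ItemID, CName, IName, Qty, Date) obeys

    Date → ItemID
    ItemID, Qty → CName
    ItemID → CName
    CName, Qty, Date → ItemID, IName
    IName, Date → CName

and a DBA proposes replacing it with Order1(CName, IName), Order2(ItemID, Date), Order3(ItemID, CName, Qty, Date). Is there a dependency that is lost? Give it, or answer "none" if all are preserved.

Check CName, Qty, Date → ItemID, IName: no single fragment contains all of {ItemID, CName, IName, Qty, Date}, and the restricted closure of {CName, Qty, Date} across the fragments never reaches {ItemID, IName}.
Date → ItemID is preserved.
ItemID, Qty → CName is preserved.
ItemID → CName is preserved.
IName, Date → CName is preserved.

CName, Qty, Date → ItemID, IName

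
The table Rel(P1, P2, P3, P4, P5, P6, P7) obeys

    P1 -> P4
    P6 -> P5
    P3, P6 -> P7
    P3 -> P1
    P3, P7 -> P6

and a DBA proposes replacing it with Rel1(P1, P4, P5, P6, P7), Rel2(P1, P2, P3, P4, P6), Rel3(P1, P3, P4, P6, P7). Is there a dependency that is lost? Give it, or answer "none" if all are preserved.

none

P1 → P4 lies within Rel1.
P6 → P5 lies within Rel1.
P3, P6 → P7 lies within Rel3.
P3 → P1 lies within Rel2.
P3, P7 → P6 lies within Rel3.
Every dependency is enforceable on the fragments, so the decomposition is dependency-preserving.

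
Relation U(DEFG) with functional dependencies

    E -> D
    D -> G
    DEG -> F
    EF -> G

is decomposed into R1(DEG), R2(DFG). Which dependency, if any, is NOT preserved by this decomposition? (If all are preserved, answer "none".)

Check DEG → F: no single fragment contains all of {DEFG}, and the restricted closure of {DEG} across the fragments never reaches {F}.
E → D is preserved.
D → G is preserved.
EF → G is preserved.

DEG -> F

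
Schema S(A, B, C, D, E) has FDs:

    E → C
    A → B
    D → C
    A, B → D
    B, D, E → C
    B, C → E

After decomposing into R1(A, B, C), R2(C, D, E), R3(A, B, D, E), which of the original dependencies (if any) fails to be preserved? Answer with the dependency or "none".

Check B, C → E: no single fragment contains all of {B, C, E}, and the restricted closure of {B, C} across the fragments never reaches {E}.
E → C is preserved.
A → B is preserved.
D → C is preserved.
A, B → D is preserved.
B, D, E → C is preserved.

B, C → E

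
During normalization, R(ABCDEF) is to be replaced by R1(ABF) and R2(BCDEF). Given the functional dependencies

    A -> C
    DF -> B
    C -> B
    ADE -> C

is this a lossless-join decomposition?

Common attributes: R1 ∩ R2 = {BF}.
No dependency enlarges {BF}, so (BF)⁺ = {BF}.
The closure contains neither all of R1 = {ABF} nor all of R2 = {BCDEF}, so the common attributes are not a superkey of either fragment. The join is lossy.

No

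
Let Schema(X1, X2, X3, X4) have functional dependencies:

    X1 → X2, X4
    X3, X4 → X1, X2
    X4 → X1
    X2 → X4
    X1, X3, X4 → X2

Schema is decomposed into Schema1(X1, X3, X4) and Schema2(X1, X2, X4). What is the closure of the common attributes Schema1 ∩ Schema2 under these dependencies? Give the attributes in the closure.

X1, X2, X4

Schema1 ∩ Schema2 = {X1, X4}.
X1 → X2, X4 applies, adding X2
Closure: {X1, X2, X4}.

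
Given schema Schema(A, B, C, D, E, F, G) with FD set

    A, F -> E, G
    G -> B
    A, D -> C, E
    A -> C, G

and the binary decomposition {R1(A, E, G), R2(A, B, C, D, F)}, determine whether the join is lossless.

No

Common attributes: R1 ∩ R2 = {A}.
Closure of {A}: A → C, G applies, adding C, G; G → B applies, adding B. So (A)⁺ = {A, B, C, G}.
The closure contains neither all of R1 = {A, E, G} nor all of R2 = {A, B, C, D, F}, so the common attributes are not a superkey of either fragment. The join is lossy.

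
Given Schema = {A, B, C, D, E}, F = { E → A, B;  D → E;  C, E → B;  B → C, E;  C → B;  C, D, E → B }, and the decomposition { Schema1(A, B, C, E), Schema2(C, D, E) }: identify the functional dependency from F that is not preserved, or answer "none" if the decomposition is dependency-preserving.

E → A, B lies within Schema1.
D → E lies within Schema2.
C, E → B lies within Schema1.
B → C, E lies within Schema1.
C → B lies within Schema1.
C, D, E → B: restricted closure across fragments reaches B.
Every dependency is enforceable on the fragments, so the decomposition is dependency-preserving.

none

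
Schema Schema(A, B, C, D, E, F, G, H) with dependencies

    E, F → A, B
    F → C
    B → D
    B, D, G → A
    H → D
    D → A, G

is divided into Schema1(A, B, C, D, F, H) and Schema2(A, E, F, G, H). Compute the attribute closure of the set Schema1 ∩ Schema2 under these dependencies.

A, C, D, F, G, H

Schema1 ∩ Schema2 = {A, F, H}.
F → C applies, adding C
H → D applies, adding D
D → A, G applies, adding G
Closure: {A, C, D, F, G, H}.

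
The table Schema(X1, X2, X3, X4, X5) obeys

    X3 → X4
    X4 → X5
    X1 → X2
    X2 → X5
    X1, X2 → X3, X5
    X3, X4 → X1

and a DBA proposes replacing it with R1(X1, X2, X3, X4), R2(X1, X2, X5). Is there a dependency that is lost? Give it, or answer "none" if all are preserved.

Check X4 → X5: no single fragment contains all of {X4, X5}, and the restricted closure of {X4} across the fragments never reaches {X5}.
X3 → X4 is preserved.
X1 → X2 is preserved.
X2 → X5 is preserved.
X1, X2 → X3, X5 is preserved.
X3, X4 → X1 is preserved.

X4 → X5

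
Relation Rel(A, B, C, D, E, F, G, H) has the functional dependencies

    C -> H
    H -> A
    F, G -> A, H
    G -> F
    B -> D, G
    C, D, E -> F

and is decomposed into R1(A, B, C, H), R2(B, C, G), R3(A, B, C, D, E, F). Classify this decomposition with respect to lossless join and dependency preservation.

lossless but not dependency-preserving

Lossless test (chase): Rows 1 and 2 agree on C; apply C→H and equate their H entries. Rows 1 and 3 agree on C; apply C→H and equate their H entries. Rows 1 and 2 agree on H; apply H→A and equate their A entries. Rows 1 and 2 agree on B; apply B→D, G and equate their D, G entries. Rows 1 and 3 agree on B; apply B→D, G and equate their D, G entries. Rows 1 and 2 agree on G; apply G→F and equate their F entries. Rows 1 and 3 agree on G; apply G→F and equate their F entries. Row 3 is now all distinguished symbols — the join is lossless.
Dependency preservation: the restricted closure of {F, G} across the fragments never reaches {A, H}, so F, G → A, H cannot be enforced without a join — not preserved.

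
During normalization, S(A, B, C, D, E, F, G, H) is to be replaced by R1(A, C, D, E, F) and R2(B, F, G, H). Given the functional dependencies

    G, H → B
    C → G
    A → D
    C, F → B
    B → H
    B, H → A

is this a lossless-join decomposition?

No

Common attributes: R1 ∩ R2 = {F}.
No dependency enlarges {F}, so (F)⁺ = {F}.
The closure contains neither all of R1 = {A, C, D, E, F} nor all of R2 = {B, F, G, H}, so the common attributes are not a superkey of either fragment. The join is lossy.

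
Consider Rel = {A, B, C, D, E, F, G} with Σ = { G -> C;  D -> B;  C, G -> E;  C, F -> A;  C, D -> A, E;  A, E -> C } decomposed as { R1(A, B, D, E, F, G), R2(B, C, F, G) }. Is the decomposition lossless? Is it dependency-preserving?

lossless but not dependency-preserving

Lossless test: (B, F, G)⁺ = {A, B, C, E, F, G}, which contains all of one fragment — lossless.
Dependency preservation: the restricted closure of {C, F} across the fragments never reaches {A}, so C, F → A cannot be enforced without a join — not preserved.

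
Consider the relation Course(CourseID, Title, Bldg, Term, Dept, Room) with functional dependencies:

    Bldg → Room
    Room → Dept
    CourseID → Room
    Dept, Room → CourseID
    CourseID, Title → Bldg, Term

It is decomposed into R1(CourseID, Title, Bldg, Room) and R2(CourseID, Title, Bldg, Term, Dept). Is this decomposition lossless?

Common attributes: R1 ∩ R2 = {CourseID, Title, Bldg}.
Closure of {CourseID, Title, Bldg}: Bldg → Room applies, adding Room; Room → Dept applies, adding Dept; CourseID, Title → Bldg, Term applies, adding Term. So (CourseID, Title, Bldg)⁺ = {CourseID, Title, Bldg, Term, Dept, Room}.
This closure contains every attribute of R1, so R1 ∩ R2 → R1. The join is lossless.

Yes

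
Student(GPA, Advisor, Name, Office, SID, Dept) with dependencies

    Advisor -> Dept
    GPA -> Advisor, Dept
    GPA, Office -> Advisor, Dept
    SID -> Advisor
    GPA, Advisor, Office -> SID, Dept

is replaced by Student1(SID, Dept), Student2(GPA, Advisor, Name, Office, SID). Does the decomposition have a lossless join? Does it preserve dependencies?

Lossless test: (SID)⁺ = {Advisor, SID, Dept}, which contains all of one fragment — lossless.
Dependency preservation: the restricted closure of {Advisor} across the fragments never reaches {Dept}, so Advisor → Dept cannot be enforced without a join — not preserved.

lossless but not dependency-preserving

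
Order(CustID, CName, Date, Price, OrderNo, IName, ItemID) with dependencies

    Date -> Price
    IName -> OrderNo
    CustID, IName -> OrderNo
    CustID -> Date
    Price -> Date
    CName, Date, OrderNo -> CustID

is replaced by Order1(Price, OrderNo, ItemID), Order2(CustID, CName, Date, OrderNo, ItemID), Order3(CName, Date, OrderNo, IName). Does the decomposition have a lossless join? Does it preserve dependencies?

lossy and not dependency-preserving

Lossless test (chase): Rows 2 and 3 agree on Date; apply Date→Price and equate their Price entries. Rows 2 and 3 agree on CName, Date, OrderNo; apply CName, Date, OrderNo→CustID and equate their CustID entries. No row becomes fully distinguished — the join is lossy.
Dependency preservation: the restricted closure of {Date} across the fragments never reaches {Price}, so Date → Price cannot be enforced without a join — not preserved.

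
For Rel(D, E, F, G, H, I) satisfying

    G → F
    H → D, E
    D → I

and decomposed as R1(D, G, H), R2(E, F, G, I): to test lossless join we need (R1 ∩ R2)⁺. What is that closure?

F, G

R1 ∩ R2 = {G}.
G → F applies, adding F
Closure: {F, G}.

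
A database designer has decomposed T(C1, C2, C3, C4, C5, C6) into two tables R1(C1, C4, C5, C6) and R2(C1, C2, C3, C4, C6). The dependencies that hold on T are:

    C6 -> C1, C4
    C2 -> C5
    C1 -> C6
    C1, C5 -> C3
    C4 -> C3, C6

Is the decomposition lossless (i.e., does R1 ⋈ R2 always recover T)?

Common attributes: R1 ∩ R2 = {C1, C4, C6}.
Closure of {C1, C4, C6}: C4 → C3, C6 applies, adding C3. So (C1, C4, C6)⁺ = {C1, C3, C4, C6}.
The closure contains neither all of R1 = {C1, C4, C5, C6} nor all of R2 = {C1, C2, C3, C4, C6}, so the common attributes are not a superkey of either fragment. The join is lossy.

No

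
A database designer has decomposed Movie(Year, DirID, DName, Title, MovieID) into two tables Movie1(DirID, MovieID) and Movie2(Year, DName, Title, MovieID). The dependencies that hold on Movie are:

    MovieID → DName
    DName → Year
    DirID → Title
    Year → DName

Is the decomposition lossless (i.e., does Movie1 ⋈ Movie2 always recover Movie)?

Common attributes: Movie1 ∩ Movie2 = {MovieID}.
Closure of {MovieID}: MovieID → DName applies, adding DName; DName → Year applies, adding Year. So (MovieID)⁺ = {Year, DName, MovieID}.
The closure contains neither all of Movie1 = {DirID, MovieID} nor all of Movie2 = {Year, DName, Title, MovieID}, so the common attributes are not a superkey of either fragment. The join is lossy.

No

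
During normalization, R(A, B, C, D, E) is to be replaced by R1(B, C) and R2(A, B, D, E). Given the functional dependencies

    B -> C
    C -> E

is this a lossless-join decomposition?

Common attributes: R1 ∩ R2 = {B}.
Closure of {B}: B → C applies, adding C; C → E applies, adding E. So (B)⁺ = {B, C, E}.
This closure contains every attribute of R1, so R1 ∩ R2 → R1. The join is lossless.

Yes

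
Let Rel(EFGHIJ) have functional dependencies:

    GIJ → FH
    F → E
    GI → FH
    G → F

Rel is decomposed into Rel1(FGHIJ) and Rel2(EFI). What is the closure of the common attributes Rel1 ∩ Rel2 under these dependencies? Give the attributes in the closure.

Rel1 ∩ Rel2 = {FI}.
F → E applies, adding E
Closure: {EFI}.

EFI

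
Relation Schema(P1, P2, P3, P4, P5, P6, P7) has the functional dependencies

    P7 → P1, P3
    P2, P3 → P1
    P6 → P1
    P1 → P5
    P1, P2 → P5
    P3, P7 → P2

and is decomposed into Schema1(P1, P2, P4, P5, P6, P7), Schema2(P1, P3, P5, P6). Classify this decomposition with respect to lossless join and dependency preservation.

Lossless test: (P1, P5, P6)⁺ = {P1, P5, P6}, which is a superkey of neither fragment — lossy.
Dependency preservation: the restricted closure of {P7} across the fragments never reaches {P1, P3}, so P7 → P1, P3 cannot be enforced without a join — not preserved.

lossy and not dependency-preserving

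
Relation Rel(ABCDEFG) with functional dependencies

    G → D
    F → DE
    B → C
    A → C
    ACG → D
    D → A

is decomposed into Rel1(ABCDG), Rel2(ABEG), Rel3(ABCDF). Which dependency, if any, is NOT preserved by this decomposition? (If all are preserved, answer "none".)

F → DE

Check F → DE: no single fragment contains all of {DEF}, and the restricted closure of {F} across the fragments never reaches {DE}.
G → D is preserved.
B → C is preserved.
A → C is preserved.
ACG → D is preserved.
D → A is preserved.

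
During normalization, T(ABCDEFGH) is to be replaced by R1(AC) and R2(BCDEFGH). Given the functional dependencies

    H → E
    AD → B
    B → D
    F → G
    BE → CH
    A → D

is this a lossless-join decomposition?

Common attributes: R1 ∩ R2 = {C}.
No dependency enlarges {C}, so (C)⁺ = {C}.
The closure contains neither all of R1 = {AC} nor all of R2 = {BCDEFGH}, so the common attributes are not a superkey of either fragment. The join is lossy.

No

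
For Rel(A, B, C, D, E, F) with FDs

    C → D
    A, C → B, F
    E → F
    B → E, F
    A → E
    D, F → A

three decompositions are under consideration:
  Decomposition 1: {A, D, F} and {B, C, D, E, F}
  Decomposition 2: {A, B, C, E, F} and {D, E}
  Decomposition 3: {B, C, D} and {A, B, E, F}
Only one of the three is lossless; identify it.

Decomposition 1: common = {D, F}, closure = {A, D, E, F} → lossless.
Decomposition 2: common = {E}, closure = {E, F} → lossy.
Decomposition 3: common = {B}, closure = {B, E, F} → lossy.

Decomposition 1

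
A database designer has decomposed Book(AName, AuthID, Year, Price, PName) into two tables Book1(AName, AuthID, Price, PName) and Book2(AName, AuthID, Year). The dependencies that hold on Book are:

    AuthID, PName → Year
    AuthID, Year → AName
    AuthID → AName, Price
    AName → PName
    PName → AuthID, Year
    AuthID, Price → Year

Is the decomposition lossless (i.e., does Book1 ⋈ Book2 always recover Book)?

Yes

Common attributes: Book1 ∩ Book2 = {AName, AuthID}.
Closure of {AName, AuthID}: AuthID → AName, Price applies, adding Price; AName → PName applies, adding PName; PName → AuthID, Year applies, adding Year. So (AName, AuthID)⁺ = {AName, AuthID, Year, Price, PName}.
This closure contains every attribute of Book1, so Book1 ∩ Book2 → Book1. The join is lossless.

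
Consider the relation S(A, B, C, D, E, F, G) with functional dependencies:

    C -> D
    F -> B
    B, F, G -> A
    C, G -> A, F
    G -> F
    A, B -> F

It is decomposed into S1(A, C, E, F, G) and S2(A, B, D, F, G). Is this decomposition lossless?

Common attributes: S1 ∩ S2 = {A, F, G}.
Closure of {A, F, G}: F → B applies, adding B. So (A, F, G)⁺ = {A, B, F, G}.
The closure contains neither all of S1 = {A, C, E, F, G} nor all of S2 = {A, B, D, F, G}, so the common attributes are not a superkey of either fragment. The join is lossy.

No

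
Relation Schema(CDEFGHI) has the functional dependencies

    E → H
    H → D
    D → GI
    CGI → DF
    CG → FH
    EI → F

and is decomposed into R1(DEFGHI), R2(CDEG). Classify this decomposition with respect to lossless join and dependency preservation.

Lossless test: (DEG)⁺ = {DEFGHI}, which contains all of one fragment — lossless.
Dependency preservation: the restricted closure of {CGI} across the fragments never reaches {DF}, so CGI → DF cannot be enforced without a join — not preserved.

lossless but not dependency-preserving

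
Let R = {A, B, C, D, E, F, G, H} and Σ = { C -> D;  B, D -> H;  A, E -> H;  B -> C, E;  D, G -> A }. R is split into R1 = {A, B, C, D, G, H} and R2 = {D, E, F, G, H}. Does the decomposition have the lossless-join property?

No

Common attributes: R1 ∩ R2 = {D, G, H}.
Closure of {D, G, H}: D, G → A applies, adding A. So (D, G, H)⁺ = {A, D, G, H}.
The closure contains neither all of R1 = {A, B, C, D, G, H} nor all of R2 = {D, E, F, G, H}, so the common attributes are not a superkey of either fragment. The join is lossy.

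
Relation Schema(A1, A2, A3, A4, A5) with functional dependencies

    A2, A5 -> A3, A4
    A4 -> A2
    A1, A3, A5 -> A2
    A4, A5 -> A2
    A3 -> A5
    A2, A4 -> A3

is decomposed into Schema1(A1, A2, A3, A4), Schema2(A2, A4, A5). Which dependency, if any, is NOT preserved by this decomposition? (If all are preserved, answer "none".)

Check A3 → A5: no single fragment contains all of {A3, A5}, and the restricted closure of {A3} across the fragments never reaches {A5}.
A2, A5 → A3, A4 is preserved.
A4 → A2 is preserved.
A1, A3, A5 → A2 is preserved.
A4, A5 → A2 is preserved.
A2, A4 → A3 is preserved.

A3 -> A5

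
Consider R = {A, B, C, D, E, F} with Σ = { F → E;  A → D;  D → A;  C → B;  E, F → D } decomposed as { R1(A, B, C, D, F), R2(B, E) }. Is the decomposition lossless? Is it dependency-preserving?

Lossless test: (B)⁺ = {B}, which is a superkey of neither fragment — lossy.
Dependency preservation: the restricted closure of {F} across the fragments never reaches {E}, so F → E cannot be enforced without a join — not preserved.

lossy and not dependency-preserving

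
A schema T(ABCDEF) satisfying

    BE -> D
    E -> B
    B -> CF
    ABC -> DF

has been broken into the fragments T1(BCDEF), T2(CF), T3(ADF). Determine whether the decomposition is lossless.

Chase test. Columns are ABCDEF; row i has aⱼ where attribute j ∈ Ti, else bᵢⱼ.
Initial tableau (one row per fragment):
  row 1: b11 a2 a3 a4 a5 a6
  row 2: b21 b22 a3 b24 b25 a6
  row 3: a1 b32 b33 a4 b35 a6
No row becomes fully distinguished — the join is lossy.

No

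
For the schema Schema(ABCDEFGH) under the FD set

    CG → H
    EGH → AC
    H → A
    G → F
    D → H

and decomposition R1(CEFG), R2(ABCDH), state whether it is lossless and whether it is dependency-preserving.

Lossless test: (C)⁺ = {C}, which is a superkey of neither fragment — lossy.
Dependency preservation: the restricted closure of {CG} across the fragments never reaches {H}, so CG → H cannot be enforced without a join — not preserved.

lossy and not dependency-preserving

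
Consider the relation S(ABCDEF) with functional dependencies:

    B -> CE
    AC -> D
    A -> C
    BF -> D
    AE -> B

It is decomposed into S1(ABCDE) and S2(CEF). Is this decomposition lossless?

No

Common attributes: S1 ∩ S2 = {CE}.
No dependency enlarges {CE}, so (CE)⁺ = {CE}.
The closure contains neither all of S1 = {ABCDE} nor all of S2 = {CEF}, so the common attributes are not a superkey of either fragment. The join is lossy.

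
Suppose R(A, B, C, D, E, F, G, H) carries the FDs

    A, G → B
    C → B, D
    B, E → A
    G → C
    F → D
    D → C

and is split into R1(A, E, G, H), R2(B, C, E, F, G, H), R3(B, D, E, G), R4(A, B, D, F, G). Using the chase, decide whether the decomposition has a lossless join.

Chase test. Columns are A, B, C, D, E, F, G, H; row i has aⱼ where attribute j ∈ Ri, else bᵢⱼ.
Initial tableau (one row per fragment):
  row 1: a1 b12 b13 b14 a5 b16 a7 a8
  row 2: b21 a2 a3 b24 a5 a6 a7 a8
  row 3: b31 a2 b33 a4 a5 b36 a7 b38
  row 4: a1 a2 b43 a4 b45 a6 a7 b48
Rows 1 and 4 agree on A, G; apply A, G→B and equate their B entries.
Rows 1 and 2 agree on B, E; apply B, E→A and equate their A entries.
Rows 1 and 3 agree on B, E; apply B, E→A and equate their A entries.
Rows 1 and 2 agree on G; apply G→C and equate their C entries.
Rows 1 and 3 agree on G; apply G→C and equate their C entries.
Rows 1 and 4 agree on G; apply G→C and equate their C entries.
Rows 2 and 4 agree on F; apply F→D and equate their D entries.
Rows 1 and 2 agree on C; apply C→B, D and equate their B, D entries.
Row 2 is now all distinguished symbols — the join is lossless.

Yes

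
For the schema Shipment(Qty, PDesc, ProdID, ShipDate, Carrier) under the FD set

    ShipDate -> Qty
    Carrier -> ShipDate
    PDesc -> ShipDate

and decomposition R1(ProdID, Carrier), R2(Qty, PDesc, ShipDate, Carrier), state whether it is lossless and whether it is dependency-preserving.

Lossless test: (Carrier)⁺ = {Qty, ShipDate, Carrier}, which is a superkey of neither fragment — lossy.
Dependency preservation: every FD's attributes lie within a single fragment, so each can be enforced locally — preserved.

lossy but dependency-preserving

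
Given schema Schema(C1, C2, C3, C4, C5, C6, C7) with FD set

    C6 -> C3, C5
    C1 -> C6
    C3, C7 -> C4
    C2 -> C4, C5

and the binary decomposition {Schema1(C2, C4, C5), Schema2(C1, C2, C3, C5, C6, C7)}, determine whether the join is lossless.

Yes

Common attributes: Schema1 ∩ Schema2 = {C2, C5}.
Closure of {C2, C5}: C2 → C4, C5 applies, adding C4. So (C2, C5)⁺ = {C2, C4, C5}.
This closure contains every attribute of Schema1, so Schema1 ∩ Schema2 → Schema1. The join is lossless.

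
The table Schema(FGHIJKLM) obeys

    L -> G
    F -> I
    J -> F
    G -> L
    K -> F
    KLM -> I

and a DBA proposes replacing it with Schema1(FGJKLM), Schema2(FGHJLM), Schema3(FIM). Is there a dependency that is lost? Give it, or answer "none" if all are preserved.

none

L → G lies within Schema1.
F → I lies within Schema3.
J → F lies within Schema1.
G → L lies within Schema1.
K → F lies within Schema1.
KLM → I: restricted closure across fragments reaches I.
Every dependency is enforceable on the fragments, so the decomposition is dependency-preserving.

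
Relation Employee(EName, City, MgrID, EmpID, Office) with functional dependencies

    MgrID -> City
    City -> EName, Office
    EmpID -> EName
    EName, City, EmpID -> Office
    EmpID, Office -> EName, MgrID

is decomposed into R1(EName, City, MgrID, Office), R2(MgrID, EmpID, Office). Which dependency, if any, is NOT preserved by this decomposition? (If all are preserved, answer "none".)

Check EmpID → EName: no single fragment contains all of {EName, EmpID}, and the restricted closure of {EmpID} across the fragments never reaches {EName}.
MgrID → City is preserved.
City → EName, Office is preserved.
EName, City, EmpID → Office is preserved.
EmpID, Office → EName, MgrID is preserved.

EmpID -> EName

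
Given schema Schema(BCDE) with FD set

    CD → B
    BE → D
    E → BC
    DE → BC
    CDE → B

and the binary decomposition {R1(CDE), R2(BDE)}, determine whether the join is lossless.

Yes

Common attributes: R1 ∩ R2 = {DE}.
Closure of {DE}: E → BC applies, adding BC. So (DE)⁺ = {BCDE}.
This closure contains every attribute of R1, so R1 ∩ R2 → R1. The join is lossless.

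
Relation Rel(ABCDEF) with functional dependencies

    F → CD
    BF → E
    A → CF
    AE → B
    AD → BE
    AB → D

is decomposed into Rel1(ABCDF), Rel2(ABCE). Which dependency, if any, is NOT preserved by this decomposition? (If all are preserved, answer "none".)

Check BF → E: no single fragment contains all of {BEF}, and the restricted closure of {BF} across the fragments never reaches {E}.
F → CD is preserved.
A → CF is preserved.
AE → B is preserved.
AD → BE is preserved.
AB → D is preserved.

BF → E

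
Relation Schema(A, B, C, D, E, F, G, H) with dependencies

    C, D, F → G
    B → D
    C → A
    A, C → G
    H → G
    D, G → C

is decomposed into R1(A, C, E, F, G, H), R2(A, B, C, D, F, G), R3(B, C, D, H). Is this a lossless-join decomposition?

No

Chase test. Columns are A, B, C, D, E, F, G, H; row i has aⱼ where attribute j ∈ Ri, else bᵢⱼ.
Initial tableau (one row per fragment):
  row 1: a1 b12 a3 b14 a5 a6 a7 a8
  row 2: a1 a2 a3 a4 b25 a6 a7 b28
  row 3: b31 a2 a3 a4 b35 b36 b37 a8
Rows 1 and 3 agree on C; apply C→A and equate their A entries.
Rows 1 and 3 agree on A, C; apply A, C→G and equate their G entries.
No row becomes fully distinguished — the join is lossy.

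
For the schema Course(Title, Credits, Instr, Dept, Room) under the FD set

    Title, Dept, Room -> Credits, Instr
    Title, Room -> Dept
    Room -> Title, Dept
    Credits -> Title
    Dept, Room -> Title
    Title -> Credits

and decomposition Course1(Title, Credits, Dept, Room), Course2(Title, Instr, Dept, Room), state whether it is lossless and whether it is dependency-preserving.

Lossless test: (Title, Dept, Room)⁺ = {Title, Credits, Instr, Dept, Room}, which contains all of one fragment — lossless.
Dependency preservation: Title, Dept, Room → Credits, Instr is not contained in any single fragment, but the restricted closure of its left-hand side across the fragments still reaches the right-hand side; the remaining FDs each lie inside some fragment. All dependencies are preserved.

lossless and dependency-preserving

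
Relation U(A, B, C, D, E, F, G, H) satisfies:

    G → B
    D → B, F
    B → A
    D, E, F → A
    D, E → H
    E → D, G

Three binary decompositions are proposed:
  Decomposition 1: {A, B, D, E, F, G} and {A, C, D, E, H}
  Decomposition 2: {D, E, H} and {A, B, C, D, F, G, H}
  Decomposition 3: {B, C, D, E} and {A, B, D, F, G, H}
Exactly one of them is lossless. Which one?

Decomposition 1

Decomposition 1: common = {A, D, E}, closure = {A, B, D, E, F, G, H} → lossless.
Decomposition 2: common = {D, H}, closure = {A, B, D, F, H} → lossy.
Decomposition 3: common = {B, D}, closure = {A, B, D, F} → lossy.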